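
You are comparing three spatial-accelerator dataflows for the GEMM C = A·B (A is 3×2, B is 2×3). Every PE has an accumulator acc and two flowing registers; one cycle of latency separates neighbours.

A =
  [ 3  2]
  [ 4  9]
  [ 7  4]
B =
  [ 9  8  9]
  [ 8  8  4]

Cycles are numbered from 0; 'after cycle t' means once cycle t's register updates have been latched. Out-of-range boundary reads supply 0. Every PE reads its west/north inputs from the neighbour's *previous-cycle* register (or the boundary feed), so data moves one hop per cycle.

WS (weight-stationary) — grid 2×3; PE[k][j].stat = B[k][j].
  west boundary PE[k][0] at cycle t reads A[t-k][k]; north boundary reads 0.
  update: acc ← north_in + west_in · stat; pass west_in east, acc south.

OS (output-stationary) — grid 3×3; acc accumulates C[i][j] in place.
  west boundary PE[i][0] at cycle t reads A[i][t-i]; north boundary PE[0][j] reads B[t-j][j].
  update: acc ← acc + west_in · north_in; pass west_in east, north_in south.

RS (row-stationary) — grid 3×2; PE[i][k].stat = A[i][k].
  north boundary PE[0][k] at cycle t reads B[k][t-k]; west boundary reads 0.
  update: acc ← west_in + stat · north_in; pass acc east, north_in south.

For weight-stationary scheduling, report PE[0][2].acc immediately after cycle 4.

Tracing WS — 2×3 array, target PE[0][2]:
  t=0 PE[0][1]: acc=0 h=0 v=0
  t=0 PE[0][2]: acc=0 h=0 v=0
  t=1 PE[0][1]: acc=24 h=3 v=24
  t=1 PE[0][2]: acc=0 h=0 v=0
  t=2 PE[0][1]: acc=32 h=4 v=32
  t=2 PE[0][2]: acc=27 h=3 v=27
  t=3 PE[0][1]: acc=56 h=7 v=56
  t=3 PE[0][2]: acc=36 h=4 v=36
  t=4 PE[0][1]: acc=0 h=0 v=0
  t=4 PE[0][2]: acc=63 h=7 v=63

PE[0][2].acc = 63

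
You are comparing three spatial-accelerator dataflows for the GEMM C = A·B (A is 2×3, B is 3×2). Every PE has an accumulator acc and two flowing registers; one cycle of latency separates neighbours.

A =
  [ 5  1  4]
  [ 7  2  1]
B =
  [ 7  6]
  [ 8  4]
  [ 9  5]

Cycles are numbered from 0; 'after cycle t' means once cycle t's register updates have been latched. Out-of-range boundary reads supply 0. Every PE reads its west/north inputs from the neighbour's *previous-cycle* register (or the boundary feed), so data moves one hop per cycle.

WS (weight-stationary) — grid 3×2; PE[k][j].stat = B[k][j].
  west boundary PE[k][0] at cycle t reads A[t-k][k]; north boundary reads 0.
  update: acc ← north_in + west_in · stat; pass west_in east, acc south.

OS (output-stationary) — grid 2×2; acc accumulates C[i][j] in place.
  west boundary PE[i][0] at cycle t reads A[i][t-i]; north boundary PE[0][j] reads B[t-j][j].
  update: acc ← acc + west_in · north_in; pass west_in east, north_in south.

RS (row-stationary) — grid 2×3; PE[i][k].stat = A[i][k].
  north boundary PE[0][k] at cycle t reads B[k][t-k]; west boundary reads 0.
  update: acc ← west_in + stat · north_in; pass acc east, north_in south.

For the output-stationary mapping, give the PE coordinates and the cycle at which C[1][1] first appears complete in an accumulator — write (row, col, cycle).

Under OS, C[1][1] lands at PE[1][1]:
  0: (1,1).acc=0  regs=<0,0>
  1: (1,1).acc=0  regs=<0,0>
  2: (1,1).acc=42  regs=<7,6>
  3: (1,1).acc=50  regs=<2,4>
  4: (1,1).acc=55  regs=<1,5>

(row, col, cycle) = (1, 1, 4)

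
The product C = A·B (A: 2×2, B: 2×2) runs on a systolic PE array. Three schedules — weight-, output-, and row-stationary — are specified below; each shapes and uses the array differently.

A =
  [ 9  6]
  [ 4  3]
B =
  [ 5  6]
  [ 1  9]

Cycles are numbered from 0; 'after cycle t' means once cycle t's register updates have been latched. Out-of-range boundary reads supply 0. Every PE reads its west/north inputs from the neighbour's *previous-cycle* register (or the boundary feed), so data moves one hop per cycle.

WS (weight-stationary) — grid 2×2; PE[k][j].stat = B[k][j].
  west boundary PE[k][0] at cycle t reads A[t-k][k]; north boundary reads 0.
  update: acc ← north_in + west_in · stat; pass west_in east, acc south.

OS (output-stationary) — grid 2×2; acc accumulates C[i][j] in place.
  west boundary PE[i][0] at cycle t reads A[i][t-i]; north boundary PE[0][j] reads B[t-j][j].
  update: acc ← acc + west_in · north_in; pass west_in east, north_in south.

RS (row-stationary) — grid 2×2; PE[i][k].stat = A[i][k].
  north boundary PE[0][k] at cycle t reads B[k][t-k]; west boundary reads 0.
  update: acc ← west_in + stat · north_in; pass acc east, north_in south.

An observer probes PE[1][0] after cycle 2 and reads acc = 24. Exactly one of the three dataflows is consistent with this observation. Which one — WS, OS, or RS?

dataflow = RS

Under WS (2×2), PE[1][0]:
  cycle 0: PE[1][0] → acc 0, east 0, south 0
  cycle 1: PE[1][0] → acc 51, east 6, south 51
  cycle 2: PE[1][0] → acc 23, east 3, south 23
Under OS (2×2), PE[1][0]:
  cycle 0: PE[1][0] → acc 0, east 0, south 0
  cycle 1: PE[1][0] → acc 20, east 4, south 5
  cycle 2: PE[1][0] → acc 23, east 3, south 1
Under RS (2×2), PE[1][0]:
  cycle 0: PE[1][0] → acc 0, east 0, south 0
  cycle 1: PE[1][0] → acc 20, east 20, south 5
  cycle 2: PE[1][0] → acc 24, east 24, south 6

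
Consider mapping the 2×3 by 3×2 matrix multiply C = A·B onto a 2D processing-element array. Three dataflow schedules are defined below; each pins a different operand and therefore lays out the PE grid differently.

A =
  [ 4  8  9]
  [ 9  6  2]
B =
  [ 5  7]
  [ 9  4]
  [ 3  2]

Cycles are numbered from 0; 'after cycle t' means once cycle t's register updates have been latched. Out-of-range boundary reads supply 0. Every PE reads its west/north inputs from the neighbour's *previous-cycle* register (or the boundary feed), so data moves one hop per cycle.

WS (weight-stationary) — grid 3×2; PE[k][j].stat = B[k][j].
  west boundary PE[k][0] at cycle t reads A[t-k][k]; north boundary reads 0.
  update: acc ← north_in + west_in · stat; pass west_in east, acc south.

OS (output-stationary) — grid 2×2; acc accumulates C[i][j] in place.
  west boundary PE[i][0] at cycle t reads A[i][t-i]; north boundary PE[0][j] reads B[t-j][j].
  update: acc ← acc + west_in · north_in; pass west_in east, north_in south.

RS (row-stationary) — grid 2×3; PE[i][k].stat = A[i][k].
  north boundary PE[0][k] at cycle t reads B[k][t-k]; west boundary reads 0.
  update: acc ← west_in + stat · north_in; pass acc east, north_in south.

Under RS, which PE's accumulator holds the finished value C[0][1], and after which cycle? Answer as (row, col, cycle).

(row, col, cycle) = (0, 2, 3)

RS: C[0][1] accumulates in PE[0][2]:
  c0 r0c2: 0 / 0 / 0
  c1 r0c2: 0 / 0 / 0
  c2 r0c2: 119 / 119 / 3
  c3 r0c2: 78 / 78 / 2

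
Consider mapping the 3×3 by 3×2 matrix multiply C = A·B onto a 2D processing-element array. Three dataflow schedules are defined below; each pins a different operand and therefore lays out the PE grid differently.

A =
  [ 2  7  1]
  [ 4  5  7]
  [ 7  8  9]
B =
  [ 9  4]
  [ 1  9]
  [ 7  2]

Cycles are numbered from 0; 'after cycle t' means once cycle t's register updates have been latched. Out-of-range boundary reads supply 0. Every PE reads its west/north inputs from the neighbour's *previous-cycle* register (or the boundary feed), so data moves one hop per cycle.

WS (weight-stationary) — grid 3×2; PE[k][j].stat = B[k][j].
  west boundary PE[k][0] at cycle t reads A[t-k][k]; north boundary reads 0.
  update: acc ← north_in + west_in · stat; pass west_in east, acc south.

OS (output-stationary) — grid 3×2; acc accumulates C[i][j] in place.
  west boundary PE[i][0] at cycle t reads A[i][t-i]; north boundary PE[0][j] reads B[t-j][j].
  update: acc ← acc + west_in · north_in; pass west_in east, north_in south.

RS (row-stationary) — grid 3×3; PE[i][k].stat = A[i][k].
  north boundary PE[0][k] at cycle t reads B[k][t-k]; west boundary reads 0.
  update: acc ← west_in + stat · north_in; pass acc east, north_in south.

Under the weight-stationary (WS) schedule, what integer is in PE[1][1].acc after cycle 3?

WS 3×2: PE[1][1] cycle-by-cycle (with neighbour feeds):
  step 0 · PE0,1: acc=0; fwd→0 fwd↓0
  step 0 · PE1,0: acc=0; fwd→0 fwd↓0
  step 0 · PE1,1: acc=0; fwd→0 fwd↓0
  step 1 · PE0,1: acc=8; fwd→2 fwd↓8
  step 1 · PE1,0: acc=25; fwd→7 fwd↓25
  step 1 · PE1,1: acc=0; fwd→0 fwd↓0
  step 2 · PE0,1: acc=16; fwd→4 fwd↓16
  step 2 · PE1,0: acc=41; fwd→5 fwd↓41
  step 2 · PE1,1: acc=71; fwd→7 fwd↓71
  step 3 · PE0,1: acc=28; fwd→7 fwd↓28
  step 3 · PE1,0: acc=71; fwd→8 fwd↓71
  step 3 · PE1,1: acc=61; fwd→5 fwd↓61

PE[1][1].acc = 61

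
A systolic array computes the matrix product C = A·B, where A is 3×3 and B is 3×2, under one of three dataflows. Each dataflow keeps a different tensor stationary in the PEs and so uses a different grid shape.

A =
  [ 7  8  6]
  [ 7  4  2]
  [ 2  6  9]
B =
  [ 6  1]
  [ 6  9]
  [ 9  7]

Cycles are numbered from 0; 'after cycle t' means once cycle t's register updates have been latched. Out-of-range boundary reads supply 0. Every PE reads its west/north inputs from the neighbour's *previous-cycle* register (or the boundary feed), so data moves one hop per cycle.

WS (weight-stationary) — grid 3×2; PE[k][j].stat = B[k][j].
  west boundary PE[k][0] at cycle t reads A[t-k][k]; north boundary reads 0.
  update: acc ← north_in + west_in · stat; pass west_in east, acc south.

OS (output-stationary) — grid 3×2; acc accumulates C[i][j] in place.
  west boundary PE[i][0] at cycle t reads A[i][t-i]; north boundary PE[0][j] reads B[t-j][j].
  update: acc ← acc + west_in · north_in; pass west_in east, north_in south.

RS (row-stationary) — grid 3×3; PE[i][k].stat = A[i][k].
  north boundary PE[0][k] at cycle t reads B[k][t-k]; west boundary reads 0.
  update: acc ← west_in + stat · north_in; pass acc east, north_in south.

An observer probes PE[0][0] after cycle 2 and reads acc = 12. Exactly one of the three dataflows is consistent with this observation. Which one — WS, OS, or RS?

dataflow = WS

— WS: 3×2; PE[0][0] trace:
  [0] (0,0) acc=42 (h:7 v:42)
  [1] (0,0) acc=42 (h:7 v:42)
  [2] (0,0) acc=12 (h:2 v:12)
— OS: 3×2; PE[0][0] trace:
  [0] (0,0) acc=42 (h:7 v:6)
  [1] (0,0) acc=90 (h:8 v:6)
  [2] (0,0) acc=144 (h:6 v:9)
— RS: 3×3; PE[0][0] trace:
  [0] (0,0) acc=42 (h:42 v:6)
  [1] (0,0) acc=7 (h:7 v:1)
  [2] (0,0) acc=0 (h:0 v:0)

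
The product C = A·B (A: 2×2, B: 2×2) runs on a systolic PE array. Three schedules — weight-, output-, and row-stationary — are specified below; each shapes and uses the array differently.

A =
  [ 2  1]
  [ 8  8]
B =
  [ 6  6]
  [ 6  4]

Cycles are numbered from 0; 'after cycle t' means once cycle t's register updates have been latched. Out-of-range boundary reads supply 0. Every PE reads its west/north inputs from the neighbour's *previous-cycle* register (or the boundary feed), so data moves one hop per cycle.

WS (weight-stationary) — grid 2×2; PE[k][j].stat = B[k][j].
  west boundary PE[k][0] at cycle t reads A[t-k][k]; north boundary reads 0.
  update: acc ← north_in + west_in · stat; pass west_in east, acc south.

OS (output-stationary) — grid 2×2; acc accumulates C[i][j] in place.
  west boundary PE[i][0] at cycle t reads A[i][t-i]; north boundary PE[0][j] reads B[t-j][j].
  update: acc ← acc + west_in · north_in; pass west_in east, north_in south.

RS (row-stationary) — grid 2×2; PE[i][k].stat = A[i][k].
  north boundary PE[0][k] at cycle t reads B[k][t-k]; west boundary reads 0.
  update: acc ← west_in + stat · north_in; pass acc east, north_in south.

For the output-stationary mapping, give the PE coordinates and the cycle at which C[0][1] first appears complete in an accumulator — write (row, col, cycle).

Under OS, C[0][1] lands at PE[0][1]:
  c0 r0c1: 0 / 0 / 0
  c1 r0c1: 12 / 2 / 6
  c2 r0c1: 16 / 1 / 4

(row, col, cycle) = (0, 1, 2)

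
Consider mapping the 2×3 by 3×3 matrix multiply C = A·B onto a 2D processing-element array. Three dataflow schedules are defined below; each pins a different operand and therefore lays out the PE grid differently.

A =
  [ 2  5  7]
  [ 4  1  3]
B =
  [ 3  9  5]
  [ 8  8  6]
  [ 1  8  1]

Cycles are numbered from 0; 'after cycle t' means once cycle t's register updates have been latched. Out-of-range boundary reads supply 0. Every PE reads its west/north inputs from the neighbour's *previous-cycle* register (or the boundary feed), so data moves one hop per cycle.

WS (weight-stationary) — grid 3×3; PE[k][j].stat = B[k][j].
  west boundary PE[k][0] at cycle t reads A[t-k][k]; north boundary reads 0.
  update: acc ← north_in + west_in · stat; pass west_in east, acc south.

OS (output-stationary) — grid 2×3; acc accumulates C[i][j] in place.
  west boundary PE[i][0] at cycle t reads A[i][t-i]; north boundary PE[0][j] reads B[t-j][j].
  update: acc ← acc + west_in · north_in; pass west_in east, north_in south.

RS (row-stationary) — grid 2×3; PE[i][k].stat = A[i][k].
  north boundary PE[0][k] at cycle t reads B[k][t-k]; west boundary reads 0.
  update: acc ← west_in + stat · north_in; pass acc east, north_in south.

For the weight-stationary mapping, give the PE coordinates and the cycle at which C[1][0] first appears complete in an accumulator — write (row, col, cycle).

(row, col, cycle) = (2, 0, 3)

WS — PE[2][0] is where C[1][0] collects:
  c0 r2c0: 0 / 0 / 0
  c1 r2c0: 0 / 0 / 0
  c2 r2c0: 53 / 7 / 53
  c3 r2c0: 23 / 3 / 23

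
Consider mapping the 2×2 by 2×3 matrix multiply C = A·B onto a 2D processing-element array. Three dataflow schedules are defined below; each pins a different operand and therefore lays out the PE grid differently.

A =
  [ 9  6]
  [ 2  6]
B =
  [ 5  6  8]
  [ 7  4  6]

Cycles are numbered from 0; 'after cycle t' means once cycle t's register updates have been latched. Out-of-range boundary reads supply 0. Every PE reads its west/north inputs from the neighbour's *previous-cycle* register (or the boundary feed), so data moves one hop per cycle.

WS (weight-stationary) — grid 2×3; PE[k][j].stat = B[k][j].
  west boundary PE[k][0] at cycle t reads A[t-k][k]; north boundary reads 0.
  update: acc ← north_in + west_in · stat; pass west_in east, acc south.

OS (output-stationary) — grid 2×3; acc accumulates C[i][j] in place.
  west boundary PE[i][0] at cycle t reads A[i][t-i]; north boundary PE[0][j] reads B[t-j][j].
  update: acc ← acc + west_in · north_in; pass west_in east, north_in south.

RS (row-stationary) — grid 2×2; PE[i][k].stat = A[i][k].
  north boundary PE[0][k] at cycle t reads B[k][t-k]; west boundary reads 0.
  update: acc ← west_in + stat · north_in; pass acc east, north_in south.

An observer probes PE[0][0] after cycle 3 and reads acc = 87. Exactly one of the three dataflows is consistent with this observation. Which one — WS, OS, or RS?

WS [2×3] PE[0][0] across cycles:
  cycle 0: PE[0][0] → acc 45, east 9, south 45
  cycle 1: PE[0][0] → acc 10, east 2, south 10
  cycle 2: PE[0][0] → acc 0, east 0, south 0
  cycle 3: PE[0][0] → acc 0, east 0, south 0
OS [2×3] PE[0][0] across cycles:
  cycle 0: PE[0][0] → acc 45, east 9, south 5
  cycle 1: PE[0][0] → acc 87, east 6, south 7
  cycle 2: PE[0][0] → acc 87, east 0, south 0
  cycle 3: PE[0][0] → acc 87, east 0, south 0
RS [2×2] PE[0][0] across cycles:
  cycle 0: PE[0][0] → acc 45, east 45, south 5
  cycle 1: PE[0][0] → acc 54, east 54, south 6
  cycle 2: PE[0][0] → acc 72, east 72, south 8
  cycle 3: PE[0][0] → acc 0, east 0, south 0

dataflow = OS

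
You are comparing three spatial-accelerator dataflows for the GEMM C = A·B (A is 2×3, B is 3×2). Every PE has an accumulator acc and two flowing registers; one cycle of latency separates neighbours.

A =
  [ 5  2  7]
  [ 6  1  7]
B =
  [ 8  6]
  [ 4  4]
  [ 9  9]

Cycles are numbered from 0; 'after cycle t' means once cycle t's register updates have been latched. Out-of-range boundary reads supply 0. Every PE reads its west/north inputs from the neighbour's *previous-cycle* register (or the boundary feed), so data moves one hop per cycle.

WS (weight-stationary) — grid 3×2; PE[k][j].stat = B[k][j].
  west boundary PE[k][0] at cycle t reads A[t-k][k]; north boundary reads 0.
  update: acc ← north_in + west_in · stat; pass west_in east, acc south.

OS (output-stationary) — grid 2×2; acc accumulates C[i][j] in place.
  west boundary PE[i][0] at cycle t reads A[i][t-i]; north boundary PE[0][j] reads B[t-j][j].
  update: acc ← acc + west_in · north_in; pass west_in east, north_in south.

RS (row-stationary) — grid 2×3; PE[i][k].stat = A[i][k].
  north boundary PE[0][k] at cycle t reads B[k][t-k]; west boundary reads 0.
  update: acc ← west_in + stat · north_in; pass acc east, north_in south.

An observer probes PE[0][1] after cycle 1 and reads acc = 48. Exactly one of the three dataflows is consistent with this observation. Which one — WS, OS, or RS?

dataflow = RS

Under WS (3×2), PE[0][1]:
  cycle 0: PE[0][1] → acc 0, east 0, south 0
  cycle 1: PE[0][1] → acc 30, east 5, south 30
Under OS (2×2), PE[0][1]:
  cycle 0: PE[0][1] → acc 0, east 0, south 0
  cycle 1: PE[0][1] → acc 30, east 5, south 6
Under RS (2×3), PE[0][1]:
  cycle 0: PE[0][1] → acc 0, east 0, south 0
  cycle 1: PE[0][1] → acc 48, east 48, south 4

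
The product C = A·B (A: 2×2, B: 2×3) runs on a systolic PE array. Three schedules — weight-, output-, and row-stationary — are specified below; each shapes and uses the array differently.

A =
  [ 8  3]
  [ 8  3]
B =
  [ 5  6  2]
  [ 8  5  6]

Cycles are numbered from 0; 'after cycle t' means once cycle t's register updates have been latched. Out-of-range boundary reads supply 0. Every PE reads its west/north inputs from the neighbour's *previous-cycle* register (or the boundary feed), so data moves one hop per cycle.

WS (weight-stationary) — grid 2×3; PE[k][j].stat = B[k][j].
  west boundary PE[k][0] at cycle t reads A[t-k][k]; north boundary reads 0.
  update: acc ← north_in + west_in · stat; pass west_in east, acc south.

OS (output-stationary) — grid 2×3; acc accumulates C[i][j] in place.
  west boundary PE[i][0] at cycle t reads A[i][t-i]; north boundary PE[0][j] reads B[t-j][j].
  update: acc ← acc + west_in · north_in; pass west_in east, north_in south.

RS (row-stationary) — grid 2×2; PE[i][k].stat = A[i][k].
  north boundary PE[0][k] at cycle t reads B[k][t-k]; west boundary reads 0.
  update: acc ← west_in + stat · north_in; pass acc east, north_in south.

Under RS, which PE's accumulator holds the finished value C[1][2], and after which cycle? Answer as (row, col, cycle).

RS: C[1][2] accumulates in PE[1][1]:
  c0 r1c1: 0 / 0 / 0
  c1 r1c1: 0 / 0 / 0
  c2 r1c1: 64 / 64 / 8
  c3 r1c1: 63 / 63 / 5
  c4 r1c1: 34 / 34 / 6

(row, col, cycle) = (1, 1, 4)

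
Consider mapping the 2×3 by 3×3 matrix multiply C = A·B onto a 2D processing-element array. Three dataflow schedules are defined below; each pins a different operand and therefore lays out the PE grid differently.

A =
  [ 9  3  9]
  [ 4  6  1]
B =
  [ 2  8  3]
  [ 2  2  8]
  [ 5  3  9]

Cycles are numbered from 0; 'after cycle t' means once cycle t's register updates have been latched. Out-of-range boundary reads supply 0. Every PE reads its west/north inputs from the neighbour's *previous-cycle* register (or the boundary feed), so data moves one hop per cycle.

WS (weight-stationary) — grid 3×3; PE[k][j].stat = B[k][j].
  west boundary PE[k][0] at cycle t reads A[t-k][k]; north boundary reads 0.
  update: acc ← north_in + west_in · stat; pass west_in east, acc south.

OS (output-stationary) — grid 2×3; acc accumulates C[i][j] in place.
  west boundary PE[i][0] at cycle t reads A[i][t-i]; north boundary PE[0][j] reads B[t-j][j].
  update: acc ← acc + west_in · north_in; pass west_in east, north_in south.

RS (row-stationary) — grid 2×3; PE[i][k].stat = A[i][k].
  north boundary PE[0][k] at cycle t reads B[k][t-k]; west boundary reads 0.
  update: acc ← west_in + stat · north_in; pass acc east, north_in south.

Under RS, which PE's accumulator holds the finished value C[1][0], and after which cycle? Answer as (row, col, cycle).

RS — PE[1][2] is where C[1][0] collects:
  @0  [1,2]  acc 0  |  →0  ↓0
  @1  [1,2]  acc 0  |  →0  ↓0
  @2  [1,2]  acc 0  |  →0  ↓0
  @3  [1,2]  acc 25  |  →25  ↓5

(row, col, cycle) = (1, 2, 3)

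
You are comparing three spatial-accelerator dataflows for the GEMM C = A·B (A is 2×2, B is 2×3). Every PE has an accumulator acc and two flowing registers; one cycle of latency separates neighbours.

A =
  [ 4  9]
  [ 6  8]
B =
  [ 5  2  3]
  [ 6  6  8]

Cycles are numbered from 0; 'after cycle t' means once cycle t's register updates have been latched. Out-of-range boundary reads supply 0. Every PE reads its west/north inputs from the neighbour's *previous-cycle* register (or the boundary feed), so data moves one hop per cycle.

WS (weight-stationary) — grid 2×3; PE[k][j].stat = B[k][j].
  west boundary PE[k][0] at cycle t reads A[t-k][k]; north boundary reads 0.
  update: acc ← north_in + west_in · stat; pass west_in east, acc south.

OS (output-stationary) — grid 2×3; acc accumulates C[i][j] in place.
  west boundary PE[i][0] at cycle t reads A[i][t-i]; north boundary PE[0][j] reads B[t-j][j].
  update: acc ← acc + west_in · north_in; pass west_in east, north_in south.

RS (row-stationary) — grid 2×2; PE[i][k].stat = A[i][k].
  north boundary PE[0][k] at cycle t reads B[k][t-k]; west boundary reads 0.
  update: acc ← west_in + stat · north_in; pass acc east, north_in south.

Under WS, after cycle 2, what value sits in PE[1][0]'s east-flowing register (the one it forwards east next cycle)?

register = 8

WS 2×3: PE[1][0] cycle-by-cycle (with neighbour feeds):
  t=0 PE[0][0]: acc=20 h=4 v=20
  t=0 PE[1][0]: acc=0 h=0 v=0
  t=1 PE[0][0]: acc=30 h=6 v=30
  t=1 PE[1][0]: acc=74 h=9 v=74
  t=2 PE[0][0]: acc=0 h=0 v=0
  t=2 PE[1][0]: acc=78 h=8 v=78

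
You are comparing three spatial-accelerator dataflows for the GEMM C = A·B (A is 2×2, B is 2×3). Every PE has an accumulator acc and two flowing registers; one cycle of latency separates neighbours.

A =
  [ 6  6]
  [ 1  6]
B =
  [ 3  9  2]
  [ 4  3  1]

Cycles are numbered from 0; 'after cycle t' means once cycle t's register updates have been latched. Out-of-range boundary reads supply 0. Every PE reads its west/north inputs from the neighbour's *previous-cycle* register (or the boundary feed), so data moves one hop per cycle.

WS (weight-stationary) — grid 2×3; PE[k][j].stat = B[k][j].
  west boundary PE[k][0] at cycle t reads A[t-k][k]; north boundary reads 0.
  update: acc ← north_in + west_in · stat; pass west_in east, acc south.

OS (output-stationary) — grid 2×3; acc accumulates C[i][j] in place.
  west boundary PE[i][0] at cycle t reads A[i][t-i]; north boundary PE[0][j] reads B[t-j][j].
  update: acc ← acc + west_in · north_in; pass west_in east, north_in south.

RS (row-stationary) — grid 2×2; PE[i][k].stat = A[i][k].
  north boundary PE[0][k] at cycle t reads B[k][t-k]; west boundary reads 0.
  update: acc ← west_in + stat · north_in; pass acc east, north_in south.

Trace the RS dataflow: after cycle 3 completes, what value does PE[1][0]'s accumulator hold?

Tracing RS — 2×2 array, target PE[1][0]:
  [0] (0,0) acc=18 (h:18 v:3)
  [0] (1,0) acc=0 (h:0 v:0)
  [1] (0,0) acc=54 (h:54 v:9)
  [1] (1,0) acc=3 (h:3 v:3)
  [2] (0,0) acc=12 (h:12 v:2)
  [2] (1,0) acc=9 (h:9 v:9)
  [3] (0,0) acc=0 (h:0 v:0)
  [3] (1,0) acc=2 (h:2 v:2)

PE[1][0].acc = 2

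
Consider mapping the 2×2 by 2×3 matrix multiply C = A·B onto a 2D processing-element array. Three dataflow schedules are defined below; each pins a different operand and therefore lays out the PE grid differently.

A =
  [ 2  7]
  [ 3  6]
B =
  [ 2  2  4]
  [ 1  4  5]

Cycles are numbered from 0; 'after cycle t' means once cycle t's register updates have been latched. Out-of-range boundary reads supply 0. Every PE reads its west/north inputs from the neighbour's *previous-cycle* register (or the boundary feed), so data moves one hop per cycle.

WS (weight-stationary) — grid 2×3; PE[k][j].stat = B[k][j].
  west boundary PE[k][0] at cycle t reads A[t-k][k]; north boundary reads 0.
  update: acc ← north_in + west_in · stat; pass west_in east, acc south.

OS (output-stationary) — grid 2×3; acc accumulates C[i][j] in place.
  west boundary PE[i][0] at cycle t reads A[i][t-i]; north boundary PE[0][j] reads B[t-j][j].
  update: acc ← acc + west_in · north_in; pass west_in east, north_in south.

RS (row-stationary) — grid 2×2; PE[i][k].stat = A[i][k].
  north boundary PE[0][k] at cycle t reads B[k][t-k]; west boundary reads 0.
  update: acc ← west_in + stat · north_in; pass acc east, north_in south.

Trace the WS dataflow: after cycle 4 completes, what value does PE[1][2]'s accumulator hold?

PE[1][2].acc = 42

WS 2×3: PE[1][2] cycle-by-cycle (with neighbour feeds):
  step 0 · PE0,2: acc=0; fwd→0 fwd↓0
  step 0 · PE1,1: acc=0; fwd→0 fwd↓0
  step 0 · PE1,2: acc=0; fwd→0 fwd↓0
  step 1 · PE0,2: acc=0; fwd→0 fwd↓0
  step 1 · PE1,1: acc=0; fwd→0 fwd↓0
  step 1 · PE1,2: acc=0; fwd→0 fwd↓0
  step 2 · PE0,2: acc=8; fwd→2 fwd↓8
  step 2 · PE1,1: acc=32; fwd→7 fwd↓32
  step 2 · PE1,2: acc=0; fwd→0 fwd↓0
  step 3 · PE0,2: acc=12; fwd→3 fwd↓12
  step 3 · PE1,1: acc=30; fwd→6 fwd↓30
  step 3 · PE1,2: acc=43; fwd→7 fwd↓43
  step 4 · PE0,2: acc=0; fwd→0 fwd↓0
  step 4 · PE1,1: acc=0; fwd→0 fwd↓0
  step 4 · PE1,2: acc=42; fwd→6 fwd↓42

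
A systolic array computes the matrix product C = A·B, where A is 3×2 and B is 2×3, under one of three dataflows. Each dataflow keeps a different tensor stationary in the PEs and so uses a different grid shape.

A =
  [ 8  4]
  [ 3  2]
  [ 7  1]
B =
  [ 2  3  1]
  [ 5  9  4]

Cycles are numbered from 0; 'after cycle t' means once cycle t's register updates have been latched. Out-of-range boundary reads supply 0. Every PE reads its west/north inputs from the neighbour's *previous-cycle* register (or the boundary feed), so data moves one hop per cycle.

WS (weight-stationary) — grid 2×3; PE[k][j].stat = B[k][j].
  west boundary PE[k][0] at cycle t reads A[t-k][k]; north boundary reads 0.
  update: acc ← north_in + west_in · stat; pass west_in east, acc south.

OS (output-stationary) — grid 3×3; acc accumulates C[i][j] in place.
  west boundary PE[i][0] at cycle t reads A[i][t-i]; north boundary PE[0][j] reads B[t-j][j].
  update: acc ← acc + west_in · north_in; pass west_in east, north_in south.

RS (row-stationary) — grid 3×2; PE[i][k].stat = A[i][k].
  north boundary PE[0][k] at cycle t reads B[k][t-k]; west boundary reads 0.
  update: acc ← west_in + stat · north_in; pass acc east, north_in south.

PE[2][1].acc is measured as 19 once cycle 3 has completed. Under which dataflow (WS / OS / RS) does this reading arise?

dataflow = RS

— WS: 2×3 array has no PE[2][1].
OS [3×3] PE[2][1] across cycles:
  0: (2,1).acc=0  regs=<0,0>
  1: (2,1).acc=0  regs=<0,0>
  2: (2,1).acc=0  regs=<0,0>
  3: (2,1).acc=21  regs=<7,3>
RS [3×2] PE[2][1] across cycles:
  0: (2,1).acc=0  regs=<0,0>
  1: (2,1).acc=0  regs=<0,0>
  2: (2,1).acc=0  regs=<0,0>
  3: (2,1).acc=19  regs=<19,5>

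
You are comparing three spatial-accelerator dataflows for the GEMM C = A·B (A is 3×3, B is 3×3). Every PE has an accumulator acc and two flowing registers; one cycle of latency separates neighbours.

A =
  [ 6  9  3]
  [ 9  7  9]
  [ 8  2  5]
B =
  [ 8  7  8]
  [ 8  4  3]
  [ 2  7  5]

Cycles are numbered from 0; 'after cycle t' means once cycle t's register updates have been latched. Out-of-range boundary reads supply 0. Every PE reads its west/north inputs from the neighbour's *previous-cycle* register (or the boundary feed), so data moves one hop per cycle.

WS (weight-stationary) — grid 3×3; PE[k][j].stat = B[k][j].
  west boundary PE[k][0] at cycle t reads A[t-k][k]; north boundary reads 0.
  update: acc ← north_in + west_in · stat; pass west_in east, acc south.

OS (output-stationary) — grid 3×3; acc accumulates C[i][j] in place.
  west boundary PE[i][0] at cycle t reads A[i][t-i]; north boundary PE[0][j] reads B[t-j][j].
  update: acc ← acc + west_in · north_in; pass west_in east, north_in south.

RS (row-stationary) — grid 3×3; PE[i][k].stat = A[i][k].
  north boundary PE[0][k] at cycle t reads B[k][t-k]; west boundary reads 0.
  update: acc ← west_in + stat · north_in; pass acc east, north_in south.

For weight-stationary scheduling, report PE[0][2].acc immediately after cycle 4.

Tracing WS — 3×3 array, target PE[0][2]:
  step 0 · PE0,1: acc=0; fwd→0 fwd↓0
  step 0 · PE0,2: acc=0; fwd→0 fwd↓0
  step 1 · PE0,1: acc=42; fwd→6 fwd↓42
  step 1 · PE0,2: acc=0; fwd→0 fwd↓0
  step 2 · PE0,1: acc=63; fwd→9 fwd↓63
  step 2 · PE0,2: acc=48; fwd→6 fwd↓48
  step 3 · PE0,1: acc=56; fwd→8 fwd↓56
  step 3 · PE0,2: acc=72; fwd→9 fwd↓72
  step 4 · PE0,1: acc=0; fwd→0 fwd↓0
  step 4 · PE0,2: acc=64; fwd→8 fwd↓64

PE[0][2].acc = 64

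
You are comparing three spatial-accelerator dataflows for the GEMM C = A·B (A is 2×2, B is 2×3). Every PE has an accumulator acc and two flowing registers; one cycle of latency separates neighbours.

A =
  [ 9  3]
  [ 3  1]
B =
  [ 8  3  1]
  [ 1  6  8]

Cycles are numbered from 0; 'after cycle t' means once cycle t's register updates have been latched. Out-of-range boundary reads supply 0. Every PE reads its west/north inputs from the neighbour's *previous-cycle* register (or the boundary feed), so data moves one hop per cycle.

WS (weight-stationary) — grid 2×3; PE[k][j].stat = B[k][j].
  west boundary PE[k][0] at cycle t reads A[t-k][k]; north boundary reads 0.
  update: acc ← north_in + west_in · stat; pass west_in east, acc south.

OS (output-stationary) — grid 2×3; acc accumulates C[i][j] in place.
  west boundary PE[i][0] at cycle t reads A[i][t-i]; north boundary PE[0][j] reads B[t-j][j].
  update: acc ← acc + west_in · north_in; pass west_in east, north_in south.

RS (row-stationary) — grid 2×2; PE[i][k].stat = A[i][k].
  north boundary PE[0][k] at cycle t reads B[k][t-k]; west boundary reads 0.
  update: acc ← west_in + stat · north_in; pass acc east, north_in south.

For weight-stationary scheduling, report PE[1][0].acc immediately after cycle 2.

PE[1][0].acc = 25

Tracing WS — 2×3 array, target PE[1][0]:
  c0 r0c0: 72 / 9 / 72
  c0 r1c0: 0 / 0 / 0
  c1 r0c0: 24 / 3 / 24
  c1 r1c0: 75 / 3 / 75
  c2 r0c0: 0 / 0 / 0
  c2 r1c0: 25 / 1 / 25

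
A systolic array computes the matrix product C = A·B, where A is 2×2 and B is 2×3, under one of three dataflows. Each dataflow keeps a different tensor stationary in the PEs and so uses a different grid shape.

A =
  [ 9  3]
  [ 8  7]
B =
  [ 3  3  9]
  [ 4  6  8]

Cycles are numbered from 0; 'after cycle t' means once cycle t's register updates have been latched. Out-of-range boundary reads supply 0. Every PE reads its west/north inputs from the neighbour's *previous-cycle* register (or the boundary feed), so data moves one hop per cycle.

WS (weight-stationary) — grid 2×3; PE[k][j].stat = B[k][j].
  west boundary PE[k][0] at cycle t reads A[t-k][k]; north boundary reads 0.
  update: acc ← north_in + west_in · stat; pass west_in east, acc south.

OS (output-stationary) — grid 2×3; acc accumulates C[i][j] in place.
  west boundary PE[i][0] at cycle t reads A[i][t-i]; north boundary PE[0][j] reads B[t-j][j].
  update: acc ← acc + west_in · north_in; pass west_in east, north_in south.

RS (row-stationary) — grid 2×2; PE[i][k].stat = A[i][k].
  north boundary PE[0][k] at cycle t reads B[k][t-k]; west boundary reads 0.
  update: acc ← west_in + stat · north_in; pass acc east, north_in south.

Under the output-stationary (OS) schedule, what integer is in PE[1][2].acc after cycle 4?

PE[1][2].acc = 128

OS (2×3). Following PE[1][2] plus its west/north inputs:
  cycle 0: PE[0][2] → acc 0, east 0, south 0
  cycle 0: PE[1][1] → acc 0, east 0, south 0
  cycle 0: PE[1][2] → acc 0, east 0, south 0
  cycle 1: PE[0][2] → acc 0, east 0, south 0
  cycle 1: PE[1][1] → acc 0, east 0, south 0
  cycle 1: PE[1][2] → acc 0, east 0, south 0
  cycle 2: PE[0][2] → acc 81, east 9, south 9
  cycle 2: PE[1][1] → acc 24, east 8, south 3
  cycle 2: PE[1][2] → acc 0, east 0, south 0
  cycle 3: PE[0][2] → acc 105, east 3, south 8
  cycle 3: PE[1][1] → acc 66, east 7, south 6
  cycle 3: PE[1][2] → acc 72, east 8, south 9
  cycle 4: PE[0][2] → acc 105, east 0, south 0
  cycle 4: PE[1][1] → acc 66, east 0, south 0
  cycle 4: PE[1][2] → acc 128, east 7, south 8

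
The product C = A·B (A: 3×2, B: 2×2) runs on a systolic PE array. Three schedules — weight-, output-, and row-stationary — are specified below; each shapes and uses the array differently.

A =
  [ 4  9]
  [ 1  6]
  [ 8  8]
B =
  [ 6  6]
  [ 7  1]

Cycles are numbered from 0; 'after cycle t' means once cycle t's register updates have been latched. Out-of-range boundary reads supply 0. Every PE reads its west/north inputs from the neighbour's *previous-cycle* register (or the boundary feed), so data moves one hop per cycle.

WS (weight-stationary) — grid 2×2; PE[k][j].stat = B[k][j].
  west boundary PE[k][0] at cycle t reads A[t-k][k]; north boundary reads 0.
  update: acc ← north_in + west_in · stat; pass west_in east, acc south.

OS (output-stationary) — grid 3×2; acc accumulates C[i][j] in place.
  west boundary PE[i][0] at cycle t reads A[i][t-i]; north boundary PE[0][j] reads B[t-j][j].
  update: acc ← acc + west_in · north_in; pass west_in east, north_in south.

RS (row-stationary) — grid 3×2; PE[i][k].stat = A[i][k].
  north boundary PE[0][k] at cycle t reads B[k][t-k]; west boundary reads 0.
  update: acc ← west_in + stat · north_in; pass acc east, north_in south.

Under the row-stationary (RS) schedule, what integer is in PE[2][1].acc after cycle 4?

Tracing RS — 3×2 array, target PE[2][1]:
  cycle 0: PE[1][1] → acc 0, east 0, south 0
  cycle 0: PE[2][0] → acc 0, east 0, south 0
  cycle 0: PE[2][1] → acc 0, east 0, south 0
  cycle 1: PE[1][1] → acc 0, east 0, south 0
  cycle 1: PE[2][0] → acc 0, east 0, south 0
  cycle 1: PE[2][1] → acc 0, east 0, south 0
  cycle 2: PE[1][1] → acc 48, east 48, south 7
  cycle 2: PE[2][0] → acc 48, east 48, south 6
  cycle 2: PE[2][1] → acc 0, east 0, south 0
  cycle 3: PE[1][1] → acc 12, east 12, south 1
  cycle 3: PE[2][0] → acc 48, east 48, south 6
  cycle 3: PE[2][1] → acc 104, east 104, south 7
  cycle 4: PE[1][1] → acc 0, east 0, south 0
  cycle 4: PE[2][0] → acc 0, east 0, south 0
  cycle 4: PE[2][1] → acc 56, east 56, south 1

PE[2][1].acc = 56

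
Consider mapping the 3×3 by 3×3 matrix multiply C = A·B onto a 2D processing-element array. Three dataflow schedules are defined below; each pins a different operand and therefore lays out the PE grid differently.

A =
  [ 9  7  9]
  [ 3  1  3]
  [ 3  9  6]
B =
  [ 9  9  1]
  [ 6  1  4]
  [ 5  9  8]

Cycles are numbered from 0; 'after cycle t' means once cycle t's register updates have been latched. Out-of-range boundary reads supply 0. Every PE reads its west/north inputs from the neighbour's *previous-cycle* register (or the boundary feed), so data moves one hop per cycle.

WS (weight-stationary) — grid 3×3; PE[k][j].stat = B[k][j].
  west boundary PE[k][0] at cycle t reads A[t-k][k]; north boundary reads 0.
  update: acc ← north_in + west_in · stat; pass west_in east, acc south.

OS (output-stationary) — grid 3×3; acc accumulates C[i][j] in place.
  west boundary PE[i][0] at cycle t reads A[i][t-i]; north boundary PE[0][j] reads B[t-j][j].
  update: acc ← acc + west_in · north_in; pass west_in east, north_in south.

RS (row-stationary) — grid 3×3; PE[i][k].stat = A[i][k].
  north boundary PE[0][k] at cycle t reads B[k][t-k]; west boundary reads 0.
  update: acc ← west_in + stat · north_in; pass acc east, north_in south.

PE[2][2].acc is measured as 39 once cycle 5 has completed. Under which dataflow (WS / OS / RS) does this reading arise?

— WS: 3×3; PE[2][2] trace:
  c0 r2c2: 0 / 0 / 0
  c1 r2c2: 0 / 0 / 0
  c2 r2c2: 0 / 0 / 0
  c3 r2c2: 0 / 0 / 0
  c4 r2c2: 109 / 9 / 109
  c5 r2c2: 31 / 3 / 31
— OS: 3×3; PE[2][2] trace:
  c0 r2c2: 0 / 0 / 0
  c1 r2c2: 0 / 0 / 0
  c2 r2c2: 0 / 0 / 0
  c3 r2c2: 0 / 0 / 0
  c4 r2c2: 3 / 3 / 1
  c5 r2c2: 39 / 9 / 4
— RS: 3×3; PE[2][2] trace:
  c0 r2c2: 0 / 0 / 0
  c1 r2c2: 0 / 0 / 0
  c2 r2c2: 0 / 0 / 0
  c3 r2c2: 0 / 0 / 0
  c4 r2c2: 111 / 111 / 5
  c5 r2c2: 90 / 90 / 9

dataflow = OS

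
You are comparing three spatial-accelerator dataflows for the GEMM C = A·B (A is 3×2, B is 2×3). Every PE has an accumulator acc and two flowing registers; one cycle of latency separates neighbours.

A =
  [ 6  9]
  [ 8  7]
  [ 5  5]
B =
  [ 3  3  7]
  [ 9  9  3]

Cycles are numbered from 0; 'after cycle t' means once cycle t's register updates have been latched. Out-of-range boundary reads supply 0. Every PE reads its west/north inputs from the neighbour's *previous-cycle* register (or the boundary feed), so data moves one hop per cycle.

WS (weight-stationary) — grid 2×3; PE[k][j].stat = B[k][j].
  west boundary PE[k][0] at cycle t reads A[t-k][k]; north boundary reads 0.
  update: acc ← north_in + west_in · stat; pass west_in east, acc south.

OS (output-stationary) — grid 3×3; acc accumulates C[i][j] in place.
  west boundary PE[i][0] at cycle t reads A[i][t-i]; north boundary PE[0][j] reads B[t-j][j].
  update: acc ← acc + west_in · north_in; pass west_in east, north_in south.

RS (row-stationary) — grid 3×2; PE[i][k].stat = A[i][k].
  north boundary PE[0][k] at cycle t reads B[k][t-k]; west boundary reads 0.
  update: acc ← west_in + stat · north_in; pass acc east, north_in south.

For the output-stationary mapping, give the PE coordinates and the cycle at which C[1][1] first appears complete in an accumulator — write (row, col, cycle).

(row, col, cycle) = (1, 1, 3)

OS: C[1][1] accumulates in PE[1][1]:
  t=0 PE[1][1]: acc=0 h=0 v=0
  t=1 PE[1][1]: acc=0 h=0 v=0
  t=2 PE[1][1]: acc=24 h=8 v=3
  t=3 PE[1][1]: acc=87 h=7 v=9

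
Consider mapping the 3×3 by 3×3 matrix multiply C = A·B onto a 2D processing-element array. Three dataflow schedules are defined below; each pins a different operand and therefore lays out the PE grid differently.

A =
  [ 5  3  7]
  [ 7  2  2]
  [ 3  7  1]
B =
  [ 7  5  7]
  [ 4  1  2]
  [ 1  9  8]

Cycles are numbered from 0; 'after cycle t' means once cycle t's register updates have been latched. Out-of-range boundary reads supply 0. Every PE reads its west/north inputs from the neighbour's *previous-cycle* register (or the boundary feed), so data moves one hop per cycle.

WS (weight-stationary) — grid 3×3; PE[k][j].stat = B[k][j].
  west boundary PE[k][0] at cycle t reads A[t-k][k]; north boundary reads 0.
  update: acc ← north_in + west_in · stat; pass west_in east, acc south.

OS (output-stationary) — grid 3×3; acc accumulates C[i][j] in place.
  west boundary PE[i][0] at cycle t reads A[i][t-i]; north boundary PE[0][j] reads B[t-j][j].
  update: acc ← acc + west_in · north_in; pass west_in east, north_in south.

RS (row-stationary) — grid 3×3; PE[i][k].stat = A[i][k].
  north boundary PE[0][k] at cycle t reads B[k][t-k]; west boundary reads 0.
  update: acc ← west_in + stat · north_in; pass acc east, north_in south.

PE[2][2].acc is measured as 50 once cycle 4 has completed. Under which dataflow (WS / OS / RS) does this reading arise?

dataflow = RS

WS [3×3] PE[2][2] across cycles:
  [0] (2,2) acc=0 (h:0 v:0)
  [1] (2,2) acc=0 (h:0 v:0)
  [2] (2,2) acc=0 (h:0 v:0)
  [3] (2,2) acc=0 (h:0 v:0)
  [4] (2,2) acc=97 (h:7 v:97)
OS [3×3] PE[2][2] across cycles:
  [0] (2,2) acc=0 (h:0 v:0)
  [1] (2,2) acc=0 (h:0 v:0)
  [2] (2,2) acc=0 (h:0 v:0)
  [3] (2,2) acc=0 (h:0 v:0)
  [4] (2,2) acc=21 (h:3 v:7)
RS [3×3] PE[2][2] across cycles:
  [0] (2,2) acc=0 (h:0 v:0)
  [1] (2,2) acc=0 (h:0 v:0)
  [2] (2,2) acc=0 (h:0 v:0)
  [3] (2,2) acc=0 (h:0 v:0)
  [4] (2,2) acc=50 (h:50 v:1)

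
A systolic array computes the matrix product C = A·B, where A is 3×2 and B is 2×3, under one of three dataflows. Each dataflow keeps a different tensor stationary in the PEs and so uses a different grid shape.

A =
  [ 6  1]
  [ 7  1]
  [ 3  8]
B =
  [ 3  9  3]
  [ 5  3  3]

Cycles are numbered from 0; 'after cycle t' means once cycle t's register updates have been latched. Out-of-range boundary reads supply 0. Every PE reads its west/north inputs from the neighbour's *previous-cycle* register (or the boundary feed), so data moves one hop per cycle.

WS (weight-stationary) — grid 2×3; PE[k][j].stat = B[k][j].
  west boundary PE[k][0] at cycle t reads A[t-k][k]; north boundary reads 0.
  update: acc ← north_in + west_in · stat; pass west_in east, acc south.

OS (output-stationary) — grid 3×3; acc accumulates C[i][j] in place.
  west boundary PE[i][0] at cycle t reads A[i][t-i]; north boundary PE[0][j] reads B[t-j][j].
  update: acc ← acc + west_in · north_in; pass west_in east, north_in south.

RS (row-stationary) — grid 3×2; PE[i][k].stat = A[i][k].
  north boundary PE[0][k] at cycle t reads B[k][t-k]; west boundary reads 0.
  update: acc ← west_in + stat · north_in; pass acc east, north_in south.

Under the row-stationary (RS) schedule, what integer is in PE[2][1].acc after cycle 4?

RS (3×2). Following PE[2][1] plus its west/north inputs:
  [0] (1,1) acc=0 (h:0 v:0)
  [0] (2,0) acc=0 (h:0 v:0)
  [0] (2,1) acc=0 (h:0 v:0)
  [1] (1,1) acc=0 (h:0 v:0)
  [1] (2,0) acc=0 (h:0 v:0)
  [1] (2,1) acc=0 (h:0 v:0)
  [2] (1,1) acc=26 (h:26 v:5)
  [2] (2,0) acc=9 (h:9 v:3)
  [2] (2,1) acc=0 (h:0 v:0)
  [3] (1,1) acc=66 (h:66 v:3)
  [3] (2,0) acc=27 (h:27 v:9)
  [3] (2,1) acc=49 (h:49 v:5)
  [4] (1,1) acc=24 (h:24 v:3)
  [4] (2,0) acc=9 (h:9 v:3)
  [4] (2,1) acc=51 (h:51 v:3)

PE[2][1].acc = 51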